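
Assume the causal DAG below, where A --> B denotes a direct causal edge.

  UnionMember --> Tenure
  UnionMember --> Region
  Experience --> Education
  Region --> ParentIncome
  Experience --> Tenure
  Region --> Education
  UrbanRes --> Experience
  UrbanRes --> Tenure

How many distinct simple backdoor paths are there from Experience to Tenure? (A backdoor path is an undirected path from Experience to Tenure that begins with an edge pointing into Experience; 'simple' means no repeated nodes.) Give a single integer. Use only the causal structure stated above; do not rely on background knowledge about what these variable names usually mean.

A backdoor path from Experience to Tenure is any simple undirected path whose first edge points into Experience (i.e. leaves Experience via a parent).
Parents of Experience: {UrbanRes}.
Enumerating:
  P1: Experience <- UrbanRes -> Tenure
That exhausts the simple backdoor paths. Count: 1.

1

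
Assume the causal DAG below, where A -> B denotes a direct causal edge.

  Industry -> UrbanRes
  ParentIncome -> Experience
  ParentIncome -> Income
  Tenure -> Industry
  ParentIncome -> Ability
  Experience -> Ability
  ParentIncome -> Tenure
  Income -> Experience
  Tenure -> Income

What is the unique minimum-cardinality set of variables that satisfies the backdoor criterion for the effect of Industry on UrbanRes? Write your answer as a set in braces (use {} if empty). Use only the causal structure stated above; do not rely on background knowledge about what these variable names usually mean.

{}

Variables eligible for adjustment (non-descendants of Industry, excluding Industry and UrbanRes): {Ability, Experience, Income, ParentIncome, Tenure}.
Backdoor paths from Industry to UrbanRes:
  (none)
With no backdoor paths the empty set already satisfies the criterion, and it is trivially minimal.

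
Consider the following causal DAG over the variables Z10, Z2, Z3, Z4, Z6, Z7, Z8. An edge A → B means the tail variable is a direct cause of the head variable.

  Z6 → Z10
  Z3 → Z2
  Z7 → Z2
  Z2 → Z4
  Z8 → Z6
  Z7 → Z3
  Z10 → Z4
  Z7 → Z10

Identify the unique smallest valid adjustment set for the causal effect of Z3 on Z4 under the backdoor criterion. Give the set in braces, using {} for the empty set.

Variables eligible for adjustment (non-descendants of Z3, excluding Z3 and Z4): {Z10, Z6, Z7, Z8}.
Backdoor paths from Z3 to Z4:
  P1: Z3 <- Z7 -> Z10 -> Z4
  P2: Z3 <- Z7 -> Z2 -> Z4
The empty set is not sufficient: P1 (Z3 <- Z7 -> Z10 -> Z4) has no collider blocking it and no conditioned non-collider, so it is open.
Try {Z7}:
  P1: blocked at fork node Z7 ∈ conditioning set.
  P2: blocked at fork node Z7 ∈ conditioning set.
{Z7} contains no descendant of Z3 and blocks every backdoor path.
No other singleton works — e.g. {Z8} leaves P1 open — so {Z7} is the unique smallest valid adjustment set.

{Z7}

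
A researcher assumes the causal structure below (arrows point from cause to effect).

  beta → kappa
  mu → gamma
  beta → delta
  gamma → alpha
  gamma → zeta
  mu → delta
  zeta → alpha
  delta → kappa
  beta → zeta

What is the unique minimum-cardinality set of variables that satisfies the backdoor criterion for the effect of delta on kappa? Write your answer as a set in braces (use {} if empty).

Variables eligible for adjustment (non-descendants of delta, excluding delta and kappa): {alpha, beta, gamma, mu, zeta}.
Backdoor paths from delta to kappa:
  P1: delta <- beta -> kappa
  P2: delta <- mu -> gamma -> zeta <- beta -> kappa
  P3: delta <- mu -> gamma -> alpha <- zeta <- beta -> kappa
The empty set is not sufficient: P1 (delta <- beta -> kappa) has no collider blocking it and no conditioned non-collider, so it is open.
Try {beta}:
  P1: blocked at fork node beta ∈ conditioning set.
  P2: blocked at collider zeta (neither it nor any descendant is in the conditioning set).
  P3: blocked at collider alpha (neither it nor any descendant is in the conditioning set).
{beta} contains no descendant of delta and blocks every backdoor path.
No other singleton works — e.g. {mu} leaves P1 open — so {beta} is the unique smallest valid adjustment set.

{beta}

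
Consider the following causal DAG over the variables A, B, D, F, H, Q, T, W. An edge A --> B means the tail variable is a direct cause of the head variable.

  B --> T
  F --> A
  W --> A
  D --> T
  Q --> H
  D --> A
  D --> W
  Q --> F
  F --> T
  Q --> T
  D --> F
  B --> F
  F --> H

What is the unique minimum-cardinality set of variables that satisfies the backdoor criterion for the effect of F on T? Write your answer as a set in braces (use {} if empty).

{B, D, Q}

Variables eligible for adjustment (non-descendants of F, excluding F and T): {B, D, Q, W}.
Backdoor paths from F to T:
  P1: F <- D -> T
  P2: F <- Q -> T
  P3: F <- B -> T
The empty set is not sufficient: P1 (F <- D -> T) has no collider blocking it and no conditioned non-collider, so it is open.
Try {B, D, Q}:
  P1: blocked at fork node D ∈ conditioning set.
  P2: blocked at fork node Q ∈ conditioning set.
  P3: blocked at fork node B ∈ conditioning set.
{B, D, Q} contains no descendant of F and blocks every backdoor path.
Every element of {B, D, Q} is needed (dropping B leaves P3 open; dropping D leaves P1 open; dropping Q leaves P2 open), so no proper subset is valid.
Among all size-3 subsets of the eligible variables, only {B, D, Q} blocks every backdoor path, so it is the unique smallest valid adjustment set.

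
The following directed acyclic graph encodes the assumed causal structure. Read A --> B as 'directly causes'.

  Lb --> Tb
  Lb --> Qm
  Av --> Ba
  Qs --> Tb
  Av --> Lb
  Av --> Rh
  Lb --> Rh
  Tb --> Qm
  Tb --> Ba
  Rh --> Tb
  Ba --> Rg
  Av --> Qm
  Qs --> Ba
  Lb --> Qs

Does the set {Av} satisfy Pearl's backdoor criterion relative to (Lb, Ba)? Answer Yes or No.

Backdoor paths from Lb to Ba (paths whose first edge points into Lb):
  P1: Lb <- Av -> Rh -> Tb <- Qs -> Ba
  P2: Lb <- Av -> Rh -> Tb -> Ba
  P3: Lb <- Av -> Ba
  P4: Lb <- Av -> Qm <- Tb <- Qs -> Ba
  P5: Lb <- Av -> Qm <- Tb -> Ba
Condition 1 (no descendant of Lb in the set): holds — descendants of Lb are {Ba, Qm, Qs, Rg, Rh, Tb}; none are in {Av}.
Condition 2 (every backdoor path blocked by {Av}):
  P1: blocked at fork node Av ∈ conditioning set.
  P2: blocked at fork node Av ∈ conditioning set.
  P3: blocked at fork node Av ∈ conditioning set.
  P4: blocked at fork node Av ∈ conditioning set.
  P5: blocked at fork node Av ∈ conditioning set.
{Av} satisfies the backdoor criterion.

Yes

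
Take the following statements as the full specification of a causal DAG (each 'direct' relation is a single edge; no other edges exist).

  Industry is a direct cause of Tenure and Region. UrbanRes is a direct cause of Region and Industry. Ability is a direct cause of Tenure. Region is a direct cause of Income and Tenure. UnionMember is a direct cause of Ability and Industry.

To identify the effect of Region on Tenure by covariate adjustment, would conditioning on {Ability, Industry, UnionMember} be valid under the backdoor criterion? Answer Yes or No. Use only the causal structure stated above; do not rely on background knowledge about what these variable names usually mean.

Backdoor paths from Region to Tenure (paths whose first edge points into Region):
  P1: Region <- UrbanRes -> Industry <- UnionMember -> Ability -> Tenure
  P2: Region <- UrbanRes -> Industry -> Tenure
  P3: Region <- Industry <- UnionMember -> Ability -> Tenure
  P4: Region <- Industry -> Tenure
Condition 1 (no descendant of Region in the set): holds — descendants of Region are {Income, Tenure}; none are in {Ability, Industry, UnionMember}.
Condition 2 (every backdoor path blocked by {Ability, Industry, UnionMember}):
  P1: blocked at fork node UnionMember ∈ conditioning set.
  P2: blocked at chain node Industry ∈ conditioning set.
  P3: blocked at chain node Industry ∈ conditioning set.
  P4: blocked at fork node Industry ∈ conditioning set.
{Ability, Industry, UnionMember} satisfies the backdoor criterion.

Yes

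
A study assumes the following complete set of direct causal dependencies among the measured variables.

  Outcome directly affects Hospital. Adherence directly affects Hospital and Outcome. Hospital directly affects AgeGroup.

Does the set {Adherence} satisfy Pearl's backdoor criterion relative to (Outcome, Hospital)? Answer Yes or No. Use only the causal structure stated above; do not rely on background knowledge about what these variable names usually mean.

Yes

Backdoor paths from Outcome to Hospital (paths whose first edge points into Outcome):
  P1: Outcome <- Adherence -> Hospital
Condition 1 (no descendant of Outcome in the set): holds — descendants of Outcome are {AgeGroup, Hospital}; none are in {Adherence}.
Condition 2 (every backdoor path blocked by {Adherence}):
  P1: blocked at fork node Adherence ∈ conditioning set.
{Adherence} satisfies the backdoor criterion.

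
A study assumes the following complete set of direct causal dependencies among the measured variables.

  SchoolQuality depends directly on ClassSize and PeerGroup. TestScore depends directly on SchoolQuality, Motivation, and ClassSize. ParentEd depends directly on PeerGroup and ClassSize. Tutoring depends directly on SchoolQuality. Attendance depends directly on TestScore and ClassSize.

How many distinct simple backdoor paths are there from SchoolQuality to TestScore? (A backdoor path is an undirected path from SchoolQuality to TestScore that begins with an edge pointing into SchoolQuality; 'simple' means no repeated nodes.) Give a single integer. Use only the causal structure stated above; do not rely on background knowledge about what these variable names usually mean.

4

A backdoor path from SchoolQuality to TestScore is any simple undirected path whose first edge points into SchoolQuality (i.e. leaves SchoolQuality via a parent).
Parents of SchoolQuality: {ClassSize, PeerGroup}.
Enumerating:
  P1: SchoolQuality <- PeerGroup -> ParentEd <- ClassSize -> TestScore
  P2: SchoolQuality <- PeerGroup -> ParentEd <- ClassSize -> Attendance <- TestScore
  P3: SchoolQuality <- ClassSize -> TestScore
  P4: SchoolQuality <- ClassSize -> Attendance <- TestScore
That exhausts the simple backdoor paths. Count: 4.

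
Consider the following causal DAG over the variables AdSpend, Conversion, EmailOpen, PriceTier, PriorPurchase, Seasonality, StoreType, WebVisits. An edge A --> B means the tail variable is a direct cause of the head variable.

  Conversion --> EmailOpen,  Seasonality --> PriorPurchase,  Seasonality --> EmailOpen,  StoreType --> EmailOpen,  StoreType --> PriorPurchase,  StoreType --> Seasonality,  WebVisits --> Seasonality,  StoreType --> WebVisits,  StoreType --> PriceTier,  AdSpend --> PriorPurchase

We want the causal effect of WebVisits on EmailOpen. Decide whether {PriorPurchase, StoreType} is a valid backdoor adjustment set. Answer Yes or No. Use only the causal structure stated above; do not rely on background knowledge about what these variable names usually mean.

Backdoor paths from WebVisits to EmailOpen (paths whose first edge points into WebVisits):
  P1: WebVisits <- StoreType -> Seasonality -> EmailOpen
  P2: WebVisits <- StoreType -> EmailOpen
  P3: WebVisits <- StoreType -> PriorPurchase <- Seasonality -> EmailOpen
Condition 1 (no descendant of WebVisits in the set): FAILS — PriorPurchase is a descendant of WebVisits.
Condition 2 (every backdoor path blocked by {PriorPurchase, StoreType}):
  P1: blocked at fork node StoreType ∈ conditioning set.
  P2: blocked at fork node StoreType ∈ conditioning set.
  P3: blocked at fork node StoreType ∈ conditioning set.
{PriorPurchase, StoreType} does not satisfy the backdoor criterion.

No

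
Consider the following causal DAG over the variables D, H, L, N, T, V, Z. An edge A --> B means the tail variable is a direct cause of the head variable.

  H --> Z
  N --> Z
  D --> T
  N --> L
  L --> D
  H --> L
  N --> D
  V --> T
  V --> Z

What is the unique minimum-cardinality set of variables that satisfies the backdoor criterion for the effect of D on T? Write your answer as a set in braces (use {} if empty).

{}

Variables eligible for adjustment (non-descendants of D, excluding D and T): {H, L, N, V, Z}.
Backdoor paths from D to T:
  P1: D <- N -> Z <- V -> T
  P2: D <- N -> L <- H -> Z <- V -> T
  P3: D <- L <- N -> Z <- V -> T
  P4: D <- L <- H -> Z <- V -> T
Each backdoor path contains an unconditioned collider, so every path is already blocked with the empty conditioning set:
  P1: blocked at collider Z (neither it nor any descendant is in the conditioning set).
  P2: blocked at collider L (neither it nor any descendant is in the conditioning set).
  P3: blocked at collider Z (neither it nor any descendant is in the conditioning set).
  P4: blocked at collider Z (neither it nor any descendant is in the conditioning set).
The empty set is therefore the unique smallest valid set.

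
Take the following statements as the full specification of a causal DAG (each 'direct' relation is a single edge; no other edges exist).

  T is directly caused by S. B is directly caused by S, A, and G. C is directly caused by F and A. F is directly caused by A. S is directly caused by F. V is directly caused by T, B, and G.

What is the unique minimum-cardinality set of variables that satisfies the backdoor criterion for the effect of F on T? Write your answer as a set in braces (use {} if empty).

Variables eligible for adjustment (non-descendants of F, excluding F and T): {A, G}.
Backdoor paths from F to T:
  P1: F <- A -> B <- S -> T
  P2: F <- A -> B <- G -> V <- T
  P3: F <- A -> B -> V <- T
Each backdoor path contains an unconditioned collider, so every path is already blocked with the empty conditioning set:
  P1: blocked at collider B (neither it nor any descendant is in the conditioning set).
  P2: blocked at collider B (neither it nor any descendant is in the conditioning set).
  P3: blocked at collider V (neither it nor any descendant is in the conditioning set).
The empty set is therefore the unique smallest valid set.

{}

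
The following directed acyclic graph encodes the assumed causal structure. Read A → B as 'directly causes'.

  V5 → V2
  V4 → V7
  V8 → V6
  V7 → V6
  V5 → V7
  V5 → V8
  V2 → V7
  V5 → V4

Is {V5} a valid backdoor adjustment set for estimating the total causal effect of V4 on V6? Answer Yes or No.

Yes

Backdoor paths from V4 to V6 (paths whose first edge points into V4):
  P1: V4 <- V5 -> V2 -> V7 -> V6
  P2: V4 <- V5 -> V8 -> V6
  P3: V4 <- V5 -> V7 -> V6
Condition 1 (no descendant of V4 in the set): holds — descendants of V4 are {V6, V7}; none are in {V5}.
Condition 2 (every backdoor path blocked by {V5}):
  P1: blocked at fork node V5 ∈ conditioning set.
  P2: blocked at fork node V5 ∈ conditioning set.
  P3: blocked at fork node V5 ∈ conditioning set.
{V5} satisfies the backdoor criterion.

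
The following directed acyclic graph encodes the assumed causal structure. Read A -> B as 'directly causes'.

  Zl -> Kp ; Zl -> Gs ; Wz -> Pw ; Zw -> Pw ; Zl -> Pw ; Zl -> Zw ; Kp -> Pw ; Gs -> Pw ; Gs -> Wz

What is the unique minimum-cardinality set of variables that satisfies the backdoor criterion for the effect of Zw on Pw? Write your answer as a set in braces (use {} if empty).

{Zl}

Variables eligible for adjustment (non-descendants of Zw, excluding Zw and Pw): {Gs, Kp, Wz, Zl}.
Backdoor paths from Zw to Pw:
  P1: Zw <- Zl -> Kp -> Pw
  P2: Zw <- Zl -> Gs -> Wz -> Pw
  P3: Zw <- Zl -> Gs -> Pw
  P4: Zw <- Zl -> Pw
The empty set is not sufficient: P1 (Zw <- Zl -> Kp -> Pw) has no collider blocking it and no conditioned non-collider, so it is open.
Try {Zl}:
  P1: blocked at fork node Zl ∈ conditioning set.
  P2: blocked at fork node Zl ∈ conditioning set.
  P3: blocked at fork node Zl ∈ conditioning set.
  P4: blocked at fork node Zl ∈ conditioning set.
{Zl} contains no descendant of Zw and blocks every backdoor path.
No other singleton works — e.g. {Kp} leaves P2 open — so {Zl} is the unique smallest valid adjustment set.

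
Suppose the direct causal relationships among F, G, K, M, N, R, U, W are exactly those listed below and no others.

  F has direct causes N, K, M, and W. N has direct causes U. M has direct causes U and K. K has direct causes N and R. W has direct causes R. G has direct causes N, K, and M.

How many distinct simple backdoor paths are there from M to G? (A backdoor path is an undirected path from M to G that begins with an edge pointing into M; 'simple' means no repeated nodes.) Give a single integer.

8

A backdoor path from M to G is any simple undirected path whose first edge points into M (i.e. leaves M via a parent).
Parents of M: {K, U}.
Enumerating:
  P1: M <- U -> N -> K -> G
  P2: M <- U -> N -> G
  P3: M <- U -> N -> F <- W <- R -> K -> G
  P4: M <- U -> N -> F <- K -> G
  P5: M <- K <- R -> W -> F <- N -> G
  P6: M <- K <- N -> G
  P7: M <- K -> G
  P8: M <- K -> F <- N -> G
That exhausts the simple backdoor paths. Count: 8.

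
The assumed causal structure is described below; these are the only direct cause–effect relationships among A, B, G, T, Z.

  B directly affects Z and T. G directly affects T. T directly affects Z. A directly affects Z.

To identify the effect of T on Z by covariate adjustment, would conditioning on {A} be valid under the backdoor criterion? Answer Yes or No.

Backdoor paths from T to Z (paths whose first edge points into T):
  P1: T <- B -> Z
Condition 1 (no descendant of T in the set): holds — descendants of T are {Z}; none are in {A}.
Condition 2 (every backdoor path blocked by {A}):
  P1: open — no interior node is in the conditioning set.
{A} does not satisfy the backdoor criterion.

No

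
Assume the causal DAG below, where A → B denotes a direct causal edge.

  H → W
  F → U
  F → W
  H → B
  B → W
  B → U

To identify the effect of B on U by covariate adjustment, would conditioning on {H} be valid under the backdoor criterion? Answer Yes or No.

Yes

Backdoor paths from B to U (paths whose first edge points into B):
  P1: B <- H -> W <- F -> U
Condition 1 (no descendant of B in the set): holds — descendants of B are {U, W}; none are in {H}.
Condition 2 (every backdoor path blocked by {H}):
  P1: blocked at fork node H ∈ conditioning set.
{H} satisfies the backdoor criterion.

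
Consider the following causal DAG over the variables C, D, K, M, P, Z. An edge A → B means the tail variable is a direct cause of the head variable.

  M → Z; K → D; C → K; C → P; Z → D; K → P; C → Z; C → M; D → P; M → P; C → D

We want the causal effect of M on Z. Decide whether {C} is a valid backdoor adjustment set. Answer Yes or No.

Backdoor paths from M to Z (paths whose first edge points into M):
  P1: M <- C -> Z
  P2: M <- C -> K -> D <- Z
  P3: M <- C -> K -> P <- D <- Z
  P4: M <- C -> D <- Z
  P5: M <- C -> P <- K -> D <- Z
  P6: M <- C -> P <- D <- Z
Condition 1 (no descendant of M in the set): holds — descendants of M are {D, P, Z}; none are in {C}.
Condition 2 (every backdoor path blocked by {C}):
  P1: blocked at fork node C ∈ conditioning set.
  P2: blocked at fork node C ∈ conditioning set.
  P3: blocked at fork node C ∈ conditioning set.
  P4: blocked at fork node C ∈ conditioning set.
  P5: blocked at fork node C ∈ conditioning set.
  P6: blocked at fork node C ∈ conditioning set.
{C} satisfies the backdoor criterion.

Yes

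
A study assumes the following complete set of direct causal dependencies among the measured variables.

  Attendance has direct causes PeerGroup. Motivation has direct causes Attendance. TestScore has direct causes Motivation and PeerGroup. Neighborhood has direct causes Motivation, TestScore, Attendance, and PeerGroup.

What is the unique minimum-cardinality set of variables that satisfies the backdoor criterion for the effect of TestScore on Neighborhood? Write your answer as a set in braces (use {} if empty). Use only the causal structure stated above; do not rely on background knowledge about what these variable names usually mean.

{Motivation, PeerGroup}

Variables eligible for adjustment (non-descendants of TestScore, excluding TestScore and Neighborhood): {Attendance, Motivation, PeerGroup}.
Backdoor paths from TestScore to Neighborhood:
  P1: TestScore <- PeerGroup -> Attendance -> Motivation -> Neighborhood
  P2: TestScore <- PeerGroup -> Attendance -> Neighborhood
  P3: TestScore <- PeerGroup -> Neighborhood
  P4: TestScore <- Motivation <- Attendance <- PeerGroup -> Neighborhood
  P5: TestScore <- Motivation <- Attendance -> Neighborhood
  P6: TestScore <- Motivation -> Neighborhood
The empty set is not sufficient: P1 (TestScore <- PeerGroup -> Attendance -> Motivation -> Neighborhood) has no collider blocking it and no conditioned non-collider, so it is open.
Try {Motivation, PeerGroup}:
  P1: blocked at fork node PeerGroup ∈ conditioning set.
  P2: blocked at fork node PeerGroup ∈ conditioning set.
  P3: blocked at fork node PeerGroup ∈ conditioning set.
  P4: blocked at chain node Motivation ∈ conditioning set.
  P5: blocked at chain node Motivation ∈ conditioning set.
  P6: blocked at fork node Motivation ∈ conditioning set.
{Motivation, PeerGroup} contains no descendant of TestScore and blocks every backdoor path.
Every element of {Motivation, PeerGroup} is needed (dropping Motivation leaves P5 open; dropping PeerGroup leaves P2 open), so no proper subset is valid.
Among all size-2 subsets of the eligible variables, only {Motivation, PeerGroup} blocks every backdoor path, so it is the unique smallest valid adjustment set.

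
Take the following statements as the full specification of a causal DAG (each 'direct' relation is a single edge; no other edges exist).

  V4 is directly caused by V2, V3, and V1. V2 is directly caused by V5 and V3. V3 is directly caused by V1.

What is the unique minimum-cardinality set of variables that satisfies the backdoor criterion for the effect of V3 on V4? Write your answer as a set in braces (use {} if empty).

Variables eligible for adjustment (non-descendants of V3, excluding V3 and V4): {V1, V5}.
Backdoor paths from V3 to V4:
  P1: V3 <- V1 -> V4
The empty set is not sufficient: P1 (V3 <- V1 -> V4) has no collider blocking it and no conditioned non-collider, so it is open.
Try {V1}:
  P1: blocked at fork node V1 ∈ conditioning set.
{V1} contains no descendant of V3 and blocks every backdoor path.
No other singleton works — e.g. {V5} leaves P1 open — so {V1} is the unique smallest valid adjustment set.

{V1}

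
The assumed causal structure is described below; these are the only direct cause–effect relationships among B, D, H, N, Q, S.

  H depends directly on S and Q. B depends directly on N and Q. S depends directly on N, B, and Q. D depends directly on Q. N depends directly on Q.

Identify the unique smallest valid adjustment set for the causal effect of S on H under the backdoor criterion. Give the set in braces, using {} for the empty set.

Variables eligible for adjustment (non-descendants of S, excluding S and H): {B, D, N, Q}.
Backdoor paths from S to H:
  P1: S <- Q -> H
  P2: S <- N <- Q -> H
  P3: S <- N -> B <- Q -> H
  P4: S <- B <- Q -> H
  P5: S <- B <- N <- Q -> H
The empty set is not sufficient: P1 (S <- Q -> H) has no collider blocking it and no conditioned non-collider, so it is open.
Try {Q}:
  P1: blocked at fork node Q ∈ conditioning set.
  P2: blocked at fork node Q ∈ conditioning set.
  P3: blocked at collider B (neither it nor any descendant is in the conditioning set).
  P4: blocked at fork node Q ∈ conditioning set.
  P5: blocked at fork node Q ∈ conditioning set.
{Q} contains no descendant of S and blocks every backdoor path.
No other singleton works — e.g. {N} leaves P1 open — so {Q} is the unique smallest valid adjustment set.

{Q}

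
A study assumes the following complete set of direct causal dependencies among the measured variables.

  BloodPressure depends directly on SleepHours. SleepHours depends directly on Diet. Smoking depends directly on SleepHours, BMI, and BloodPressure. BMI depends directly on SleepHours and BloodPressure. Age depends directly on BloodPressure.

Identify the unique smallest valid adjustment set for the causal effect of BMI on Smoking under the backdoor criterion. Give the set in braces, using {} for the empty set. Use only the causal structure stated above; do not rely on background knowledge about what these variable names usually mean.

{BloodPressure, SleepHours}

Variables eligible for adjustment (non-descendants of BMI, excluding BMI and Smoking): {Age, BloodPressure, Diet, SleepHours}.
Backdoor paths from BMI to Smoking:
  P1: BMI <- SleepHours -> BloodPressure -> Smoking
  P2: BMI <- SleepHours -> Smoking
  P3: BMI <- BloodPressure <- SleepHours -> Smoking
  P4: BMI <- BloodPressure -> Smoking
The empty set is not sufficient: P1 (BMI <- SleepHours -> BloodPressure -> Smoking) has no collider blocking it and no conditioned non-collider, so it is open.
Try {BloodPressure, SleepHours}:
  P1: blocked at fork node SleepHours ∈ conditioning set.
  P2: blocked at fork node SleepHours ∈ conditioning set.
  P3: blocked at chain node BloodPressure ∈ conditioning set.
  P4: blocked at fork node BloodPressure ∈ conditioning set.
{BloodPressure, SleepHours} contains no descendant of BMI and blocks every backdoor path.
Every element of {BloodPressure, SleepHours} is needed (dropping BloodPressure leaves P4 open; dropping SleepHours leaves P2 open), so no proper subset is valid.
Among all size-2 subsets of the eligible variables, only {BloodPressure, SleepHours} blocks every backdoor path, so it is the unique smallest valid adjustment set.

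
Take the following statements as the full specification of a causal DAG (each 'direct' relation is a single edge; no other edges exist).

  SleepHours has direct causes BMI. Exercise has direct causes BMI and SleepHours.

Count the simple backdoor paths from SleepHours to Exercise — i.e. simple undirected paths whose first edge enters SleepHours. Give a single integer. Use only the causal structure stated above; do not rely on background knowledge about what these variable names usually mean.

1

A backdoor path from SleepHours to Exercise is any simple undirected path whose first edge points into SleepHours (i.e. leaves SleepHours via a parent).
Parents of SleepHours: {BMI}.
Enumerating:
  P1: SleepHours <- BMI -> Exercise
That exhausts the simple backdoor paths. Count: 1.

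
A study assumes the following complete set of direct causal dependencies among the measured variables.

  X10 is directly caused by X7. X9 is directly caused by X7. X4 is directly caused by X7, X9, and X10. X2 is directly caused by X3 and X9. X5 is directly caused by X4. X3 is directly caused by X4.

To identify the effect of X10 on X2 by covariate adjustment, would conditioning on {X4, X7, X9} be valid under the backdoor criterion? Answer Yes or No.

No

Backdoor paths from X10 to X2 (paths whose first edge points into X10):
  P1: X10 <- X7 -> X9 -> X4 -> X3 -> X2
  P2: X10 <- X7 -> X9 -> X2
  P3: X10 <- X7 -> X4 <- X9 -> X2
  P4: X10 <- X7 -> X4 -> X3 -> X2
Condition 1 (no descendant of X10 in the set): FAILS — X4 is a descendant of X10.
Condition 2 (every backdoor path blocked by {X4, X7, X9}):
  P1: blocked at fork node X7 ∈ conditioning set.
  P2: blocked at fork node X7 ∈ conditioning set.
  P3: blocked at fork node X7 ∈ conditioning set.
  P4: blocked at fork node X7 ∈ conditioning set.
{X4, X7, X9} does not satisfy the backdoor criterion.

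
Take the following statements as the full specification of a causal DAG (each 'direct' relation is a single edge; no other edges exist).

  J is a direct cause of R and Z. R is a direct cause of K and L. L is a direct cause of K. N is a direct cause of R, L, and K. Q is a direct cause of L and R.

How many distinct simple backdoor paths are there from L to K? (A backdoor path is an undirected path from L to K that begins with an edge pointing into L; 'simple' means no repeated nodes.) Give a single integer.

6

A backdoor path from L to K is any simple undirected path whose first edge points into L (i.e. leaves L via a parent).
Parents of L: {N, Q, R}.
Enumerating:
  P1: L <- N -> R -> K
  P2: L <- N -> K
  P3: L <- Q -> R <- N -> K
  P4: L <- Q -> R -> K
  P5: L <- R <- N -> K
  P6: L <- R -> K
That exhausts the simple backdoor paths. Count: 6.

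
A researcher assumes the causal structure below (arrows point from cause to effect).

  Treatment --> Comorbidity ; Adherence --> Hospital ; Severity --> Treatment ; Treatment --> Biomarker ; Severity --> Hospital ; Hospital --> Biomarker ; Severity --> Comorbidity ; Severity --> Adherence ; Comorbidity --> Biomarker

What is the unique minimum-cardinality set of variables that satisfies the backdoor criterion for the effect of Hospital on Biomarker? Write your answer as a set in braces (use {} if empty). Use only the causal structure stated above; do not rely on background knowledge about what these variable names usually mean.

Variables eligible for adjustment (non-descendants of Hospital, excluding Hospital and Biomarker): {Adherence, Comorbidity, Severity, Treatment}.
Backdoor paths from Hospital to Biomarker:
  P1: Hospital <- Severity -> Treatment -> Comorbidity -> Biomarker
  P2: Hospital <- Severity -> Treatment -> Biomarker
  P3: Hospital <- Severity -> Comorbidity <- Treatment -> Biomarker
  P4: Hospital <- Severity -> Comorbidity -> Biomarker
  P5: Hospital <- Adherence <- Severity -> Treatment -> Comorbidity -> Biomarker
  P6: Hospital <- Adherence <- Severity -> Treatment -> Biomarker
  P7: Hospital <- Adherence <- Severity -> Comorbidity <- Treatment -> Biomarker
  P8: Hospital <- Adherence <- Severity -> Comorbidity -> Biomarker
The empty set is not sufficient: P1 (Hospital <- Severity -> Treatment -> Comorbidity -> Biomarker) has no collider blocking it and no conditioned non-collider, so it is open.
Try {Severity}:
  P1: blocked at fork node Severity ∈ conditioning set.
  P2: blocked at fork node Severity ∈ conditioning set.
  P3: blocked at fork node Severity ∈ conditioning set.
  P4: blocked at fork node Severity ∈ conditioning set.
  P5: blocked at fork node Severity ∈ conditioning set.
  P6: blocked at fork node Severity ∈ conditioning set.
  P7: blocked at fork node Severity ∈ conditioning set.
  P8: blocked at fork node Severity ∈ conditioning set.
{Severity} contains no descendant of Hospital and blocks every backdoor path.
No other singleton works — e.g. {Adherence} leaves P1 open — so {Severity} is the unique smallest valid adjustment set.

{Severity}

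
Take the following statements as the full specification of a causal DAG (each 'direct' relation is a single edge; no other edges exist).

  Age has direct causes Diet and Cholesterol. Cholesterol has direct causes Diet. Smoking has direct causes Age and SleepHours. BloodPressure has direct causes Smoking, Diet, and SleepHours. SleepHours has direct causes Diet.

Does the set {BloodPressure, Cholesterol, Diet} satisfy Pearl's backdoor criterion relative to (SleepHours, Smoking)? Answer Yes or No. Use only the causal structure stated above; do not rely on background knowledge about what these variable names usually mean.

Backdoor paths from SleepHours to Smoking (paths whose first edge points into SleepHours):
  P1: SleepHours <- Diet -> Cholesterol -> Age -> Smoking
  P2: SleepHours <- Diet -> Age -> Smoking
  P3: SleepHours <- Diet -> BloodPressure <- Smoking
Condition 1 (no descendant of SleepHours in the set): FAILS — BloodPressure is a descendant of SleepHours.
Condition 2 (every backdoor path blocked by {BloodPressure, Cholesterol, Diet}):
  P1: blocked at fork node Diet ∈ conditioning set.
  P2: blocked at fork node Diet ∈ conditioning set.
  P3: blocked at fork node Diet ∈ conditioning set.
{BloodPressure, Cholesterol, Diet} does not satisfy the backdoor criterion.

No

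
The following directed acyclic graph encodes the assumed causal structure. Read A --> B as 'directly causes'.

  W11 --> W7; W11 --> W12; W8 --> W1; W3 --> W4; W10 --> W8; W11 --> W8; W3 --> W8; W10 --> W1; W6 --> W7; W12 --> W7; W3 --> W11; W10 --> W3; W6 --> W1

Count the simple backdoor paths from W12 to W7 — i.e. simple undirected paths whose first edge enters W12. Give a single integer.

A backdoor path from W12 to W7 is any simple undirected path whose first edge points into W12 (i.e. leaves W12 via a parent).
Parents of W12: {W11}.
Enumerating:
  P1: W12 <- W11 <- W3 <- W10 -> W8 -> W1 <- W6 -> W7
  P2: W12 <- W11 <- W3 <- W10 -> W1 <- W6 -> W7
  P3: W12 <- W11 <- W3 -> W8 <- W10 -> W1 <- W6 -> W7
  P4: W12 <- W11 <- W3 -> W8 -> W1 <- W6 -> W7
  P5: W12 <- W11 -> W8 <- W10 -> W1 <- W6 -> W7
  P6: W12 <- W11 -> W8 <- W3 <- W10 -> W1 <- W6 -> W7
  P7: W12 <- W11 -> W8 -> W1 <- W6 -> W7
  P8: W12 <- W11 -> W7
That exhausts the simple backdoor paths. Count: 8.

8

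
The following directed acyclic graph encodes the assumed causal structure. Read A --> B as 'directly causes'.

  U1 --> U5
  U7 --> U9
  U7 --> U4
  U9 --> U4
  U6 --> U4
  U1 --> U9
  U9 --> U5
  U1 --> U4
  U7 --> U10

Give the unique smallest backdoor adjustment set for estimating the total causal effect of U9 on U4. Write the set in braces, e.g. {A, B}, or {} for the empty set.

{U1, U7}

Variables eligible for adjustment (non-descendants of U9, excluding U9 and U4): {U1, U10, U6, U7}.
Backdoor paths from U9 to U4:
  P1: U9 <- U1 -> U4
  P2: U9 <- U7 -> U4
The empty set is not sufficient: P1 (U9 <- U1 -> U4) has no collider blocking it and no conditioned non-collider, so it is open.
Try {U1, U7}:
  P1: blocked at fork node U1 ∈ conditioning set.
  P2: blocked at fork node U7 ∈ conditioning set.
{U1, U7} contains no descendant of U9 and blocks every backdoor path.
Every element of {U1, U7} is needed (dropping U1 leaves P1 open; dropping U7 leaves P2 open), so no proper subset is valid.
Among all size-2 subsets of the eligible variables, only {U1, U7} blocks every backdoor path, so it is the unique smallest valid adjustment set.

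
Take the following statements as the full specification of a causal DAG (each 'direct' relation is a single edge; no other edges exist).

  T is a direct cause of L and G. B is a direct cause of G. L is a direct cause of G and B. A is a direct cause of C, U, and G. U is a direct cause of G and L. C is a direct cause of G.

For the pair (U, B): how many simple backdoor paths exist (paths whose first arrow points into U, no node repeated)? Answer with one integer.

A backdoor path from U to B is any simple undirected path whose first edge points into U (i.e. leaves U via a parent).
Parents of U: {A}.
Enumerating:
  P1: U <- A -> C -> G <- T -> L -> B
  P2: U <- A -> C -> G <- L -> B
  P3: U <- A -> C -> G <- B
  P4: U <- A -> G <- T -> L -> B
  P5: U <- A -> G <- L -> B
  P6: U <- A -> G <- B
That exhausts the simple backdoor paths. Count: 6.

6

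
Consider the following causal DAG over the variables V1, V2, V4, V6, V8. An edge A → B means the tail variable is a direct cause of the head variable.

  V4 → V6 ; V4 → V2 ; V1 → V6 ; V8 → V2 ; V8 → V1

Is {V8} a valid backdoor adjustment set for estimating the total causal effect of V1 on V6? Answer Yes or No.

Yes

Backdoor paths from V1 to V6 (paths whose first edge points into V1):
  P1: V1 <- V8 -> V2 <- V4 -> V6
Condition 1 (no descendant of V1 in the set): holds — descendants of V1 are {V6}; none are in {V8}.
Condition 2 (every backdoor path blocked by {V8}):
  P1: blocked at fork node V8 ∈ conditioning set.
{V8} satisfies the backdoor criterion.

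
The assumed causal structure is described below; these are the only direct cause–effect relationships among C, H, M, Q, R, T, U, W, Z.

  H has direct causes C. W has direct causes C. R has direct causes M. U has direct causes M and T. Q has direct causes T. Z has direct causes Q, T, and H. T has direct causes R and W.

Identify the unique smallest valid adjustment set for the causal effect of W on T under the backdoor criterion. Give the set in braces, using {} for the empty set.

{}

Variables eligible for adjustment (non-descendants of W, excluding W and T): {C, H, M, R}.
Backdoor paths from W to T:
  P1: W <- C -> H -> Z <- T
  P2: W <- C -> H -> Z <- Q <- T
Each backdoor path contains an unconditioned collider, so every path is already blocked with the empty conditioning set:
  P1: blocked at collider Z (neither it nor any descendant is in the conditioning set).
  P2: blocked at collider Z (neither it nor any descendant is in the conditioning set).
The empty set is therefore the unique smallest valid set.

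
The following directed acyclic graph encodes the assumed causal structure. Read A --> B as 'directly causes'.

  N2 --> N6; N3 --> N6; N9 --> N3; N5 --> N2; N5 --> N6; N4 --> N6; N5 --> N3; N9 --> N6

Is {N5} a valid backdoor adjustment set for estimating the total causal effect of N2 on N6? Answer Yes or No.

Yes

Backdoor paths from N2 to N6 (paths whose first edge points into N2):
  P1: N2 <- N5 -> N3 <- N9 -> N6
  P2: N2 <- N5 -> N3 -> N6
  P3: N2 <- N5 -> N6
Condition 1 (no descendant of N2 in the set): holds — descendants of N2 are {N6}; none are in {N5}.
Condition 2 (every backdoor path blocked by {N5}):
  P1: blocked at fork node N5 ∈ conditioning set.
  P2: blocked at fork node N5 ∈ conditioning set.
  P3: blocked at fork node N5 ∈ conditioning set.
{N5} satisfies the backdoor criterion.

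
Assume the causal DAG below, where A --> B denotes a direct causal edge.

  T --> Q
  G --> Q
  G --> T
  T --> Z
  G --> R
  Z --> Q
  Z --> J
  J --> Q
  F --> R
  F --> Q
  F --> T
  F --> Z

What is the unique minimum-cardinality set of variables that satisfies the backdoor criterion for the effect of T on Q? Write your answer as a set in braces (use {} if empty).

{F, G}

Variables eligible for adjustment (non-descendants of T, excluding T and Q): {F, G, R}.
Backdoor paths from T to Q:
  P1: T <- F -> Z -> J -> Q
  P2: T <- F -> Z -> Q
  P3: T <- F -> R <- G -> Q
  P4: T <- F -> Q
  P5: T <- G -> R <- F -> Z -> J -> Q
  P6: T <- G -> R <- F -> Z -> Q
  P7: T <- G -> R <- F -> Q
  P8: T <- G -> Q
The empty set is not sufficient: P1 (T <- F -> Z -> J -> Q) has no collider blocking it and no conditioned non-collider, so it is open.
Try {F, G}:
  P1: blocked at fork node F ∈ conditioning set.
  P2: blocked at fork node F ∈ conditioning set.
  P3: blocked at fork node F ∈ conditioning set.
  P4: blocked at fork node F ∈ conditioning set.
  P5: blocked at fork node G ∈ conditioning set.
  P6: blocked at fork node G ∈ conditioning set.
  P7: blocked at fork node G ∈ conditioning set.
  P8: blocked at fork node G ∈ conditioning set.
{F, G} contains no descendant of T and blocks every backdoor path.
Every element of {F, G} is needed (dropping F leaves P1 open; dropping G leaves P8 open), so no proper subset is valid.
Among all size-2 subsets of the eligible variables, only {F, G} blocks every backdoor path, so it is the unique smallest valid adjustment set.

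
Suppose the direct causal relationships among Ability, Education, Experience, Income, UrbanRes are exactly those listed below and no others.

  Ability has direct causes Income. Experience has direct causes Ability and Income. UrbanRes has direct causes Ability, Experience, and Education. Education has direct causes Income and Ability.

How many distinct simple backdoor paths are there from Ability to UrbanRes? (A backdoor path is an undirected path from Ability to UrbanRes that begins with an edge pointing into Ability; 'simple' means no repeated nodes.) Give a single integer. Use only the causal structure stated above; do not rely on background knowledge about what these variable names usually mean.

2

A backdoor path from Ability to UrbanRes is any simple undirected path whose first edge points into Ability (i.e. leaves Ability via a parent).
Parents of Ability: {Income}.
Enumerating:
  P1: Ability <- Income -> Experience -> UrbanRes
  P2: Ability <- Income -> Education -> UrbanRes
That exhausts the simple backdoor paths. Count: 2.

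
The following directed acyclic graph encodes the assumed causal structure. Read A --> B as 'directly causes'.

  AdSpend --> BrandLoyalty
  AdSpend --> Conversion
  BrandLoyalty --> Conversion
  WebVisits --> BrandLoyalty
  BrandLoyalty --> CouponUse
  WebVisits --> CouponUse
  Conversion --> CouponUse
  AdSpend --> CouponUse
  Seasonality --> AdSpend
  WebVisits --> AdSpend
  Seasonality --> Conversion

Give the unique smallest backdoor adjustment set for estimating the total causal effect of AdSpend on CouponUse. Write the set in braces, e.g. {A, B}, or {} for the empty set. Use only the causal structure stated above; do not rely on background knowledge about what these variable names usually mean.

Variables eligible for adjustment (non-descendants of AdSpend, excluding AdSpend and CouponUse): {Seasonality, WebVisits}.
Backdoor paths from AdSpend to CouponUse:
  P1: AdSpend <- WebVisits -> BrandLoyalty -> Conversion -> CouponUse
  P2: AdSpend <- WebVisits -> BrandLoyalty -> CouponUse
  P3: AdSpend <- WebVisits -> CouponUse
  P4: AdSpend <- Seasonality -> Conversion <- BrandLoyalty <- WebVisits -> CouponUse
  P5: AdSpend <- Seasonality -> Conversion <- BrandLoyalty -> CouponUse
  P6: AdSpend <- Seasonality -> Conversion -> CouponUse
The empty set is not sufficient: P1 (AdSpend <- WebVisits -> BrandLoyalty -> Conversion -> CouponUse) has no collider blocking it and no conditioned non-collider, so it is open.
Try {Seasonality, WebVisits}:
  P1: blocked at fork node WebVisits ∈ conditioning set.
  P2: blocked at fork node WebVisits ∈ conditioning set.
  P3: blocked at fork node WebVisits ∈ conditioning set.
  P4: blocked at fork node Seasonality ∈ conditioning set.
  P5: blocked at fork node Seasonality ∈ conditioning set.
  P6: blocked at fork node Seasonality ∈ conditioning set.
{Seasonality, WebVisits} contains no descendant of AdSpend and blocks every backdoor path.
Every element of {Seasonality, WebVisits} is needed (dropping Seasonality leaves P6 open; dropping WebVisits leaves P1 open), so no proper subset is valid.
Among all size-2 subsets of the eligible variables, only {Seasonality, WebVisits} blocks every backdoor path, so it is the unique smallest valid adjustment set.

{Seasonality, WebVisits}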